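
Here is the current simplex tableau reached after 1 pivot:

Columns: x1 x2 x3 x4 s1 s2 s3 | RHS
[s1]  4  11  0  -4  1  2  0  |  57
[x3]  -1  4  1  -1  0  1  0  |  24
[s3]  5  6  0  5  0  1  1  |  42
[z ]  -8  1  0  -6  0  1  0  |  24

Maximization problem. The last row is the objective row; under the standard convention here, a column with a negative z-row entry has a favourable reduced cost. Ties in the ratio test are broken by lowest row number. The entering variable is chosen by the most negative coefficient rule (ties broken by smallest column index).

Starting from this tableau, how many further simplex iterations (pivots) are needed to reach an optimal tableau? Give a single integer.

pivot: x1 in, s3 out → z = 456/5
No improving column remains; optimal.

1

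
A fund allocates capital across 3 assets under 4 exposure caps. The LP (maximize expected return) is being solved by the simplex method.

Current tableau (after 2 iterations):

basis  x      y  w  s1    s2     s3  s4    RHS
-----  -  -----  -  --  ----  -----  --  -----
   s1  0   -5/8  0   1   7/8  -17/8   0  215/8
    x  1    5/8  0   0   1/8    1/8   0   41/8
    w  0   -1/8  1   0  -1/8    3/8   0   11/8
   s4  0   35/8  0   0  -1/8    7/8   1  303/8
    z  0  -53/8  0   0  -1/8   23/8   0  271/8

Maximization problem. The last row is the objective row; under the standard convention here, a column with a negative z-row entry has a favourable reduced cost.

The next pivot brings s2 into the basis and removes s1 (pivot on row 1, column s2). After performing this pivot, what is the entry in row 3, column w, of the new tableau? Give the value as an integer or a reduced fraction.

Pivot element is row 1, column s2: 7/8.
Normalize row 1: new (row 1, w) = 0/(7/8) = 0.
row 3 ← row 3 − (-1/8)·(new row 1): 1 − (-1/8)·0 = 1.

1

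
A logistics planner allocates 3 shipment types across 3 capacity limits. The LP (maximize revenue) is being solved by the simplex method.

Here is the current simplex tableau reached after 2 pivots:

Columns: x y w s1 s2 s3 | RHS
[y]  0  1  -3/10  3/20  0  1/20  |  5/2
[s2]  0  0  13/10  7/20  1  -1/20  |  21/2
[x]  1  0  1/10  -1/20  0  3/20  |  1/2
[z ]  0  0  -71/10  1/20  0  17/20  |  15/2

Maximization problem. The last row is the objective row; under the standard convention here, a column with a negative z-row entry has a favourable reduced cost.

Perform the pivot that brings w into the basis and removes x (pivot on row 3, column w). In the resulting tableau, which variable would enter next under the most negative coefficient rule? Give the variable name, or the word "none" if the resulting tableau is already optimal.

Pivot element 1/10. New z-row = old z-row − (-71/10)·(row 3/(1/10)).
Updated z-row coefficients: x: 71, y: 0, w: 0, s1: -7/2, s2: 0, s3: 23/2.
The most negative is -7/2 in column s1, so s1 would enter next.

s1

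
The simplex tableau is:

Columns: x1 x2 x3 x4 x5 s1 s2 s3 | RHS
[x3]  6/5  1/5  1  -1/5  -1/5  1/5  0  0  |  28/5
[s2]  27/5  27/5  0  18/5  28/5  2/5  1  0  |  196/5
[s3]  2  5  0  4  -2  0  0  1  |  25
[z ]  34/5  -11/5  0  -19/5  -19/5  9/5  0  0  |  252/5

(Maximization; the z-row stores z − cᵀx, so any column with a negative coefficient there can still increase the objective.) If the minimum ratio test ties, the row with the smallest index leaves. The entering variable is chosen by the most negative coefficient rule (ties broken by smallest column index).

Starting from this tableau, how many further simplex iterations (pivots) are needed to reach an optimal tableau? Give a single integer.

2

pivot: x4 in, s3 out → z = 1483/20
pivot: x5 in, s2 out → z = 6439/74
No improving column remains; optimal.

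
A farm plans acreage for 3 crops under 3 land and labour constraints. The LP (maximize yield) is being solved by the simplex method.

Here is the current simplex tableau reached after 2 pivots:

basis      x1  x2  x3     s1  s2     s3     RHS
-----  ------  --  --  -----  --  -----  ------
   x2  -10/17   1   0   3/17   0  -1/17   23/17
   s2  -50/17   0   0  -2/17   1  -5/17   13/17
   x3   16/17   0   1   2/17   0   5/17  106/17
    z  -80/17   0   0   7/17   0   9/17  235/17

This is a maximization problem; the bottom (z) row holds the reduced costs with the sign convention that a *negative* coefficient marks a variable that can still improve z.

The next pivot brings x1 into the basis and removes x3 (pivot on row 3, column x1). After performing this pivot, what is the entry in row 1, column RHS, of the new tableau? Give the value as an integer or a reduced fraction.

21/4

Pivot element is row 3, column x1: 16/17.
Normalize row 3: new (row 3, RHS) = (106/17)/(16/17) = 53/8.
row 1 ← row 1 − (-10/17)·(new row 3): 23/17 − (-10/17)·(53/8) = 21/4.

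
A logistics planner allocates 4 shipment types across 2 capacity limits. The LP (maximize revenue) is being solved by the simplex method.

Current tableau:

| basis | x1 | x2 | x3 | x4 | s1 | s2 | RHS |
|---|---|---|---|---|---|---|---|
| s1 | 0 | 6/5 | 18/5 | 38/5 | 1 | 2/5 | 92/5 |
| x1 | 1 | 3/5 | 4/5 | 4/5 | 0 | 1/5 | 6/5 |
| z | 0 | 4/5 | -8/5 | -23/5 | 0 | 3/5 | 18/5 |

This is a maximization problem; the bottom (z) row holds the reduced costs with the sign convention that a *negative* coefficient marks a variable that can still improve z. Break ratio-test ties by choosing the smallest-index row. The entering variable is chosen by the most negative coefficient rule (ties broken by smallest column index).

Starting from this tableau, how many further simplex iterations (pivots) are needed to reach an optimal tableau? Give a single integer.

1

pivot: x4 in, x1 out → z = 21/2
No improving column remains; optimal.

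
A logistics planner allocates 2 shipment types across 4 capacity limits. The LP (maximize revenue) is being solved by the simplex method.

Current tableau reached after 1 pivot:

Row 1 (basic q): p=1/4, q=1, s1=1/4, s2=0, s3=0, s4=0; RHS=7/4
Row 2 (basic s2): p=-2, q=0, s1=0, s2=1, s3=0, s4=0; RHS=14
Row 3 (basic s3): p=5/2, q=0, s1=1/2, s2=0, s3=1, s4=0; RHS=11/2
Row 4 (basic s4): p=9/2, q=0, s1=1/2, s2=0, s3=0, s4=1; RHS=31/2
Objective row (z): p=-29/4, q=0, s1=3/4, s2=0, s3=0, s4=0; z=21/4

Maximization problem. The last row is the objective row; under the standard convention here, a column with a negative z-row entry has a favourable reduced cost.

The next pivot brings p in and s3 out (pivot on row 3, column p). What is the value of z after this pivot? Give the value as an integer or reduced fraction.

Minimum ratio for p: (11/2)/(5/2) = 11/5.
z changes by −(z-row coeff of p)·ratio = −(-29/4)·(11/5) = 319/20.
New z = 21/4 + (319/20) = 106/5.

106/5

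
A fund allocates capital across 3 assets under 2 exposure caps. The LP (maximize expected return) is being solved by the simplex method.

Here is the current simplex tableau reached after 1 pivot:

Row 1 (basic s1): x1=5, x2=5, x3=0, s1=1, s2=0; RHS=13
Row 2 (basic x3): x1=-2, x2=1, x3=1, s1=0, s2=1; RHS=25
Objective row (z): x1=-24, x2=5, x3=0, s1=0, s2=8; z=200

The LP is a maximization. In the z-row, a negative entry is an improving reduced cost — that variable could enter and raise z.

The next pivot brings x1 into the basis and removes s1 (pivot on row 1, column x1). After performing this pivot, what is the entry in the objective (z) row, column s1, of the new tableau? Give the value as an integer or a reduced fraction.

24/5

Pivot element is row 1, column x1: 5.
Normalize row 1: new (row 1, s1) = 1/5 = 1/5.
z-row ← z-row − (-24)·(new row 1): 0 − (-24)·(1/5) = 24/5.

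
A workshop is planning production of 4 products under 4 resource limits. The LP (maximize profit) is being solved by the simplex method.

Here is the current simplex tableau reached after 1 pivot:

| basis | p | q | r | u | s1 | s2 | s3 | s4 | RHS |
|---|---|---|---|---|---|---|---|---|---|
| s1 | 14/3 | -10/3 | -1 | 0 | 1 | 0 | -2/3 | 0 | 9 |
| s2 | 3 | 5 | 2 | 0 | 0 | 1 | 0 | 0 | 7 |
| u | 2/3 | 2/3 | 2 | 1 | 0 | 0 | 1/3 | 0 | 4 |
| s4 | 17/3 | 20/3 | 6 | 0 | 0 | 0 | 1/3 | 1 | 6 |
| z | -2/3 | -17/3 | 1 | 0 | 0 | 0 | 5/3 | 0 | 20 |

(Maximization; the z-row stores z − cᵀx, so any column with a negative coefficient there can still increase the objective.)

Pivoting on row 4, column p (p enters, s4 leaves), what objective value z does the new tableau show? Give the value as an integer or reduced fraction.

352/17

Minimum ratio for p: 6/(17/3) = 18/17.
z changes by −(z-row coeff of p)·ratio = −(-2/3)·(18/17) = 12/17.
New z = 20 + (12/17) = 352/17.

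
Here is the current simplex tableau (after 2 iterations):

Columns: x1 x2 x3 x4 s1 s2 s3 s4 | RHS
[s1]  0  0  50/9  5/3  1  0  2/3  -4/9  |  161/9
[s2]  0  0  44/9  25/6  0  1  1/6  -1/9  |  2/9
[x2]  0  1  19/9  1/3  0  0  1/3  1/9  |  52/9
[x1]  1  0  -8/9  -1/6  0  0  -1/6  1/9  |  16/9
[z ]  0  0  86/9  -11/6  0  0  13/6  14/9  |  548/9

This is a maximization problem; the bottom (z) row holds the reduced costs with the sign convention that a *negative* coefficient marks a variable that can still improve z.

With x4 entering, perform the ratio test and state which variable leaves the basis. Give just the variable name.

s2

Ratios: row 1 (s1): (161/9)/(5/3) = 161/15; row 2 (s2): (2/9)/(25/6) = 4/75; row 3 (x2): (52/9)/(1/3) = 52/3; row 4 (x1): entry -1/6 ≤ 0, skip.
Minimum ratio 4/75 is in the s2 row, so s2 leaves.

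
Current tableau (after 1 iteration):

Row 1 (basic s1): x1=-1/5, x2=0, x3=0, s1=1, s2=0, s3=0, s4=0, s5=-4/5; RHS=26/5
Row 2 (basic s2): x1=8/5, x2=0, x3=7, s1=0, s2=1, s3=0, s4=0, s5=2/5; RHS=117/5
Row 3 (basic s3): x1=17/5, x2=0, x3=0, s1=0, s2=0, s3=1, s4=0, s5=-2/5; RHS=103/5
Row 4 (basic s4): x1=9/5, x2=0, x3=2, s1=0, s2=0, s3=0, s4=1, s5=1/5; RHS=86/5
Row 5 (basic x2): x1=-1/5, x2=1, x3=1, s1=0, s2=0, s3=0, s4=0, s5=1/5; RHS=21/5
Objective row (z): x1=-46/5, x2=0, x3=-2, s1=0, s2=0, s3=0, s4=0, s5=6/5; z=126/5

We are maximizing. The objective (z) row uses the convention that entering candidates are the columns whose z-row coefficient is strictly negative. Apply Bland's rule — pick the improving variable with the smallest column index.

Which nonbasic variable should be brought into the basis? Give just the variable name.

Objective-row coefficients: x1: -46/5, x2: 0, x3: -2, s1: 0, s2: 0, s3: 0, s4: 0, s5: 6/5.
Improving columns: x1, x3. Bland's rule picks the smallest column index → x1.

x1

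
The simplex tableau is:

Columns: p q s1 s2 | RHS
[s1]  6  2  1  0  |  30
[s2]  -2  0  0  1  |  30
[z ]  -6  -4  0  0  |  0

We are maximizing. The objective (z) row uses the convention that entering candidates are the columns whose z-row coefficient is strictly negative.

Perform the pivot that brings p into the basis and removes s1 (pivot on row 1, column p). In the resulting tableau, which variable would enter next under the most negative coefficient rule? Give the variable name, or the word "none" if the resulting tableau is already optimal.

Pivot element 6. New z-row = old z-row − (-6)·(row 1/6).
Updated z-row coefficients: p: 0, q: -2, s1: 1, s2: 0.
The most negative is -2 in column q, so q would enter next.

q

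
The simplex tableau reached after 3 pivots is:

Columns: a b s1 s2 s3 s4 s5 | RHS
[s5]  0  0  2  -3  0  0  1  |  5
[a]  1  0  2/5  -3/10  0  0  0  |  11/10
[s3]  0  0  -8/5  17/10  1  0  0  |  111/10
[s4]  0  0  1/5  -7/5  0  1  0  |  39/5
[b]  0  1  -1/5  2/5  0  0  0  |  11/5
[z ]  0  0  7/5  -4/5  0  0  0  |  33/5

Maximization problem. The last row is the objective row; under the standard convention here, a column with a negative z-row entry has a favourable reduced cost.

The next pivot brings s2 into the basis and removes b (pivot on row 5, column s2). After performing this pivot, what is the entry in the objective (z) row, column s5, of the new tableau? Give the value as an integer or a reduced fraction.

Pivot element is row 5, column s2: 2/5.
Normalize row 5: new (row 5, s5) = 0/(2/5) = 0.
z-row ← z-row − (-4/5)·(new row 5): 0 − (-4/5)·0 = 0.

0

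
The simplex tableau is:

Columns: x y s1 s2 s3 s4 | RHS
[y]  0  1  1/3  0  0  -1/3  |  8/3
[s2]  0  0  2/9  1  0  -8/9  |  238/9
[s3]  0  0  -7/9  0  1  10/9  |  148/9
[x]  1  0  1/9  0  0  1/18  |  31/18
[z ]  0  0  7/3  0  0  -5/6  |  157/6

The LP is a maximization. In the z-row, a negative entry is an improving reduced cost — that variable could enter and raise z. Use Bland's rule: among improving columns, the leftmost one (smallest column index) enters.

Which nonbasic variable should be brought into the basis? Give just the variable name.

Objective-row coefficients: x: 0, y: 0, s1: 7/3, s2: 0, s3: 0, s4: -5/6.
Improving columns: s4. Bland's rule picks the smallest column index → s4.

s4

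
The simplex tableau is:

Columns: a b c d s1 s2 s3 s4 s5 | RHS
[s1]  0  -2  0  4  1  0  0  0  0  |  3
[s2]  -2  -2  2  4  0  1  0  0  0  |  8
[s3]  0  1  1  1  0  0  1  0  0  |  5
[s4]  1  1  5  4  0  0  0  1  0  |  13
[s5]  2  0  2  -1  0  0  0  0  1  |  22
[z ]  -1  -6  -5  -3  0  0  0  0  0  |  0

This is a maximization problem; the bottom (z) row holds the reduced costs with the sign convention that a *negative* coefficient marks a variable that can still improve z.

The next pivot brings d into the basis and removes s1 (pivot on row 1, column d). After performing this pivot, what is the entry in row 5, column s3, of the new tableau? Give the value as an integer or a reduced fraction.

0

Pivot element is row 1, column d: 4.
Normalize row 1: new (row 1, s3) = 0/4 = 0.
row 5 ← row 5 − (-1)·(new row 1): 0 − (-1)·0 = 0.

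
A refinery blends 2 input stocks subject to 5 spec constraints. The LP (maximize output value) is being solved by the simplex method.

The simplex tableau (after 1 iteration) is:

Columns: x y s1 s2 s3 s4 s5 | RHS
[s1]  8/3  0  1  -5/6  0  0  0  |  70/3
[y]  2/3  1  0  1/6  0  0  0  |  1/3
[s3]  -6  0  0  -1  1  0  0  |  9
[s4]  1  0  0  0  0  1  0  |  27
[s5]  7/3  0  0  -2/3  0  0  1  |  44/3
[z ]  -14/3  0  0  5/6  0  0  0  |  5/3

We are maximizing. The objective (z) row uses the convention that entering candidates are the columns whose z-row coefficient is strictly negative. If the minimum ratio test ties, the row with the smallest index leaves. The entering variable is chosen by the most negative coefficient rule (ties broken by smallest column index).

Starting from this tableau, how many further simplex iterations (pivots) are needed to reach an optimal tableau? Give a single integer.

1

pivot: x in, y out → z = 4
No improving column remains; optimal.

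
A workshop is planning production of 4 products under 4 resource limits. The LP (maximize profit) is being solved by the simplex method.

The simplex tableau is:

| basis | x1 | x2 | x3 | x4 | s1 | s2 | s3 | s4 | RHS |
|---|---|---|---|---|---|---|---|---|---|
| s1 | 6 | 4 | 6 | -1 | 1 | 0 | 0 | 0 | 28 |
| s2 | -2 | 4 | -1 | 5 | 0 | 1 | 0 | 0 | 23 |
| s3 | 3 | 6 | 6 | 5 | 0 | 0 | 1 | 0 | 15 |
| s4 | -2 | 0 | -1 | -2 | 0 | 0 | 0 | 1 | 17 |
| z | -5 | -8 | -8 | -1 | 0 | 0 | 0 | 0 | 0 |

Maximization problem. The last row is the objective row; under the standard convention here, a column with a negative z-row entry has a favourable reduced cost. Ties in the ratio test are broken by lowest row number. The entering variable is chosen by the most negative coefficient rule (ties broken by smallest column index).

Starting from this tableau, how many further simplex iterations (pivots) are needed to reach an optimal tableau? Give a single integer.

2

pivot: x2 in, s3 out → z = 20
pivot: x1 in, s1 out → z = 49/2
No improving column remains; optimal.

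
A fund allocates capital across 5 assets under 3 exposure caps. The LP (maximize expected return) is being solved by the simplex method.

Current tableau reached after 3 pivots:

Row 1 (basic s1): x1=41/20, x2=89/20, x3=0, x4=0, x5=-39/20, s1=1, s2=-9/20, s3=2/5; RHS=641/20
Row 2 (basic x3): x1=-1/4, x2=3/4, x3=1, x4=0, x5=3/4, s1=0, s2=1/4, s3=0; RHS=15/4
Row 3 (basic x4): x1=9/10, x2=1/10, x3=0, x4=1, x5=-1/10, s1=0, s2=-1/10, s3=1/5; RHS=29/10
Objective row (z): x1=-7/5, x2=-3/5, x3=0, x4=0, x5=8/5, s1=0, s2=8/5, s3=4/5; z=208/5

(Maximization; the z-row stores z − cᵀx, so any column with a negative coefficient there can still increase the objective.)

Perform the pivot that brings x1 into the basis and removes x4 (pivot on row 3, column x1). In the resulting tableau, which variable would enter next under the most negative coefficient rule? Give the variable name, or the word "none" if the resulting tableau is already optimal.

x2

Pivot element 9/10. New z-row = old z-row − (-7/5)·(row 3/(9/10)).
Updated z-row coefficients: x1: 0, x2: -4/9, x3: 0, x4: 14/9, x5: 13/9, s1: 0, s2: 13/9, s3: 10/9.
The most negative is -4/9 in column x2, so x2 would enter next.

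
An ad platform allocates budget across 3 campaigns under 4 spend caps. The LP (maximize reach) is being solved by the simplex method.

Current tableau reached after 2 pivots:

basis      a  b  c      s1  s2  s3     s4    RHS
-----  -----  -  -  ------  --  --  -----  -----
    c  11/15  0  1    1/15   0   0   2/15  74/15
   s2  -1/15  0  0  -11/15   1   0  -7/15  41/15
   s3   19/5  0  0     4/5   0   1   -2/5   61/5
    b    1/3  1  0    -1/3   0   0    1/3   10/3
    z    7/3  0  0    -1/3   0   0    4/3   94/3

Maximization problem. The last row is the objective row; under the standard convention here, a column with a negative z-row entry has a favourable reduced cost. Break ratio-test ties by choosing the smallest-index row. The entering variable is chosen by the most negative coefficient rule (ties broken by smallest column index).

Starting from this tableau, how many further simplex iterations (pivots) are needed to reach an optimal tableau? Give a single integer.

1

pivot: s1 in, s3 out → z = 437/12
No improving column remains; optimal.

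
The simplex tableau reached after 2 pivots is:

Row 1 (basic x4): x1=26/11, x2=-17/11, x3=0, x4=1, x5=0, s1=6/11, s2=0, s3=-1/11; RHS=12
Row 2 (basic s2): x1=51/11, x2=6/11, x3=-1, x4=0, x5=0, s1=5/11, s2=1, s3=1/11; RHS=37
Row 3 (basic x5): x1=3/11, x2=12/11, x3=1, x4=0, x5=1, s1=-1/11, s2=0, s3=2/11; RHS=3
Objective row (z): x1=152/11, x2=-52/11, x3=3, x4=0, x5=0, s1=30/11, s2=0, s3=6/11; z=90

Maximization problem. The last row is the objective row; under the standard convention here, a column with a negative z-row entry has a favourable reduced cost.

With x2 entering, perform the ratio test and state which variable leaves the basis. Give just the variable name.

Ratios: row 1 (x4): entry -17/11 ≤ 0, skip; row 2 (s2): 37/(6/11) = 407/6; row 3 (x5): 3/(12/11) = 11/4.
Minimum ratio 11/4 is in the x5 row, so x5 leaves.

x5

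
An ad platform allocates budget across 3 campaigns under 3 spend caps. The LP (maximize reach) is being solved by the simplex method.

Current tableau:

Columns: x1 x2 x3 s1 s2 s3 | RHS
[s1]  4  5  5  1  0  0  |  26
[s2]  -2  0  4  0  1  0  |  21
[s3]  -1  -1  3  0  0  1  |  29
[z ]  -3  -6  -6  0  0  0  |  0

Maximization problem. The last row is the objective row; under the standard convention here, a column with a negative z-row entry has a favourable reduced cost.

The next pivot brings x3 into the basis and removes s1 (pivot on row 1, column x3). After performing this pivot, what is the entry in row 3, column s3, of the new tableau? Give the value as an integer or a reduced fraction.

1

Pivot element is row 1, column x3: 5.
Normalize row 1: new (row 1, s3) = 0/5 = 0.
row 3 ← row 3 − 3·(new row 1): 1 − 3·0 = 1.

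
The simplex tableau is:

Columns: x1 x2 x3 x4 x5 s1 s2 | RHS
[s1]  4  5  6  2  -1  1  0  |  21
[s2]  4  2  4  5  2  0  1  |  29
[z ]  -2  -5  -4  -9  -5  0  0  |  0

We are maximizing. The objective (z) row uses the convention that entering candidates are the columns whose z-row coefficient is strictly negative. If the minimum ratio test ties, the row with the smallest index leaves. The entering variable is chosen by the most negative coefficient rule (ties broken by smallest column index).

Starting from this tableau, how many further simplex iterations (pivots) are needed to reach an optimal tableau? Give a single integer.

pivot: x4 in, s2 out → z = 261/5
pivot: x2 in, s1 out → z = 166/3
pivot: x5 in, x4 out → z = 145/2
No improving column remains; optimal.

3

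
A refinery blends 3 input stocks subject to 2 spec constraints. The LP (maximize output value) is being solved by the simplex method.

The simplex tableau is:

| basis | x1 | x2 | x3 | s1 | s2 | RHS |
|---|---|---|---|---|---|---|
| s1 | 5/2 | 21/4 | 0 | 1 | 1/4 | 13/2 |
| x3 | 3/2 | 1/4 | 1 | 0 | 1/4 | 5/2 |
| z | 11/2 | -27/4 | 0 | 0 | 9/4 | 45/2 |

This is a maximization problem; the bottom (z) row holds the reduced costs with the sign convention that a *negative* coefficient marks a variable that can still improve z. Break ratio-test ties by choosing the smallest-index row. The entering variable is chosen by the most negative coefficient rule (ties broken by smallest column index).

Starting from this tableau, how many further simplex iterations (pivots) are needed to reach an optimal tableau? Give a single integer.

1

pivot: x2 in, s1 out → z = 216/7
No improving column remains; optimal.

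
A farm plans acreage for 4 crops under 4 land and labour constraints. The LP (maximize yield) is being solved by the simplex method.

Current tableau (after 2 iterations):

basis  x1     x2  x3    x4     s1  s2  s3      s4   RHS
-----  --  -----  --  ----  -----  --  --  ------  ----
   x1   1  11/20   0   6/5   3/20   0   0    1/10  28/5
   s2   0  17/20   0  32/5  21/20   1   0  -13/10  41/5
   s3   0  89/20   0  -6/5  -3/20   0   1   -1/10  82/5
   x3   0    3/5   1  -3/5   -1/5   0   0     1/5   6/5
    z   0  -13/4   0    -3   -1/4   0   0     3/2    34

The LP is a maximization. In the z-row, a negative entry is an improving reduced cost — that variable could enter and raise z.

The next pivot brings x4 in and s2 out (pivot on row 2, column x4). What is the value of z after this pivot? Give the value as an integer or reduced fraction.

1211/32

Minimum ratio for x4: (41/5)/(32/5) = 41/32.
z changes by −(z-row coeff of x4)·ratio = −(-3)·(41/32) = 123/32.
New z = 34 + (123/32) = 1211/32.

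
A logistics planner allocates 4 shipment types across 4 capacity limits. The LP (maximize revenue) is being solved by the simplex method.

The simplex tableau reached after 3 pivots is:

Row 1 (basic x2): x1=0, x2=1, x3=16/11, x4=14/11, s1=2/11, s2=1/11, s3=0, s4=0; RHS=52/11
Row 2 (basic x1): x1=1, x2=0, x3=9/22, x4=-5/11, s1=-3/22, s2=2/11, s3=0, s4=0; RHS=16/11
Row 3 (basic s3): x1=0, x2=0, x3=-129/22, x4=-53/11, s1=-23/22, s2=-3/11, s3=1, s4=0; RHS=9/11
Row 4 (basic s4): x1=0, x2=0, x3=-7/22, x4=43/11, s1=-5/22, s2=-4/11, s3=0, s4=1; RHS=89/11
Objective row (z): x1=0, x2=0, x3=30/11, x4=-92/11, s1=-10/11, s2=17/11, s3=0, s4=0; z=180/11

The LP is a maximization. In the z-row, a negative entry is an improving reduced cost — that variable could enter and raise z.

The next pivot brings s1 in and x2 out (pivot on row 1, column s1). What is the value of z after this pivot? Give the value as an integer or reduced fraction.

Minimum ratio for s1: (52/11)/(2/11) = 26.
z changes by −(z-row coeff of s1)·ratio = −(-10/11)·26 = 260/11.
New z = 180/11 + (260/11) = 40.

40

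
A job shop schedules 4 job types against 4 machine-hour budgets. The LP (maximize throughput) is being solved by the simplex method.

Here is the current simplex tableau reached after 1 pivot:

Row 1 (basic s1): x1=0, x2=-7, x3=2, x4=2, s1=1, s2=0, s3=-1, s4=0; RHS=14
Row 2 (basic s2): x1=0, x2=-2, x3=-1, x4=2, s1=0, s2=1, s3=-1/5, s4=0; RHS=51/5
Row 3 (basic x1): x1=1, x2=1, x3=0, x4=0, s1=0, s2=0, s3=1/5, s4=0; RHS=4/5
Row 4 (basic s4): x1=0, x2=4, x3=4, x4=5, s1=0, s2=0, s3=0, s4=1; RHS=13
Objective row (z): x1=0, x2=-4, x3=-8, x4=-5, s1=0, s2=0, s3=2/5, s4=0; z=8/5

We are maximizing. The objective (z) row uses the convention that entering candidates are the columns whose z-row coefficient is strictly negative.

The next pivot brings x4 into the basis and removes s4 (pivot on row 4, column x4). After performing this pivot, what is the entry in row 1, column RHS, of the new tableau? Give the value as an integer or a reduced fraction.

Pivot element is row 4, column x4: 5.
Normalize row 4: new (row 4, RHS) = 13/5 = 13/5.
row 1 ← row 1 − 2·(new row 4): 14 − 2·(13/5) = 44/5.

44/5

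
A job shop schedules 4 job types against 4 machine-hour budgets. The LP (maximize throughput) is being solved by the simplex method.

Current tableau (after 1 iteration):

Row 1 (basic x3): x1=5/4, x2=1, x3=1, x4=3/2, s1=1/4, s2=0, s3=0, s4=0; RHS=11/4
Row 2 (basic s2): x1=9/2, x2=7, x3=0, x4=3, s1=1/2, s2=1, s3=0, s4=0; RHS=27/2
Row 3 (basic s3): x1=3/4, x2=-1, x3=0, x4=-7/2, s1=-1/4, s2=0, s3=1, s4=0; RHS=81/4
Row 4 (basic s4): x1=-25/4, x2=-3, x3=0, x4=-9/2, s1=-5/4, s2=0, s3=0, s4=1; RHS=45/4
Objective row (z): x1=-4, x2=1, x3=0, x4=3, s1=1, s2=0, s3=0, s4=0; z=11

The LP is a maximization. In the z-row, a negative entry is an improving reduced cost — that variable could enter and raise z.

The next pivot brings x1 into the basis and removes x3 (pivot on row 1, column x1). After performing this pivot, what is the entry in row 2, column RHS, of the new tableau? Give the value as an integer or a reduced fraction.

18/5

Pivot element is row 1, column x1: 5/4.
Normalize row 1: new (row 1, RHS) = (11/4)/(5/4) = 11/5.
row 2 ← row 2 − (9/2)·(new row 1): 27/2 − (9/2)·(11/5) = 18/5.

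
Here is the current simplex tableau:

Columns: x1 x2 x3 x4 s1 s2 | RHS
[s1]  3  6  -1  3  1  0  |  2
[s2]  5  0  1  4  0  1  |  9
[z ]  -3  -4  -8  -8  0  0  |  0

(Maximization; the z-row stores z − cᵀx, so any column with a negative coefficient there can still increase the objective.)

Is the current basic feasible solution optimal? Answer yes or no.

Column x1 has objective-row coefficient -3, which is negative; an improving pivot exists, so not yet optimal.

no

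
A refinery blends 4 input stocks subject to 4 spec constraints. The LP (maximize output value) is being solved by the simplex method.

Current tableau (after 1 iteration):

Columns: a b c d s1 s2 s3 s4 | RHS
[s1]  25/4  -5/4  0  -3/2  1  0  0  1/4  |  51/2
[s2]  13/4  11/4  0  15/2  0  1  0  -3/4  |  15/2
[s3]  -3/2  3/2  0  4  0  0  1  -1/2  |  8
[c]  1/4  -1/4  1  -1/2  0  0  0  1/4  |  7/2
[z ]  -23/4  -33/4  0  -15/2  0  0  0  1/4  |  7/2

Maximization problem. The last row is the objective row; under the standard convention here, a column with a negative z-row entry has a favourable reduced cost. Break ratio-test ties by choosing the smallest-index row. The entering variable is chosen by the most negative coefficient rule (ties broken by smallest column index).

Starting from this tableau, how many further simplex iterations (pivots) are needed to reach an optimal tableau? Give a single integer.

pivot: b in, s2 out → z = 26
pivot: s4 in, c out → z = 72
No improving column remains; optimal.

2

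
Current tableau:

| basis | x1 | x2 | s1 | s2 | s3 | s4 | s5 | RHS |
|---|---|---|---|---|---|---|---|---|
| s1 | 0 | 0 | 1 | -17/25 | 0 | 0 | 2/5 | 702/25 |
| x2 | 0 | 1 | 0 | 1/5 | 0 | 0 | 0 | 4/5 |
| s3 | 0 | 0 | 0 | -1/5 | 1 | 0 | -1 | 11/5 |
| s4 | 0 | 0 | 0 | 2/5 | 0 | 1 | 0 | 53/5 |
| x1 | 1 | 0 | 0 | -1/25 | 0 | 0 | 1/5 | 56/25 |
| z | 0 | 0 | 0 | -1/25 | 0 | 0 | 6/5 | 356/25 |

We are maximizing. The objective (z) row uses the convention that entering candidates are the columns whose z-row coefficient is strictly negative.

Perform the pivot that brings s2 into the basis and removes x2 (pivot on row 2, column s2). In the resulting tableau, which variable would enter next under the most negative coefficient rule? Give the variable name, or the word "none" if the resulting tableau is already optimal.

none

Pivot element 1/5. New z-row = old z-row − (-1/25)·(row 2/(1/5)).
Updated z-row coefficients: x1: 0, x2: 1/5, s1: 0, s2: 0, s3: 0, s4: 0, s5: 6/5.
No coefficient is strictly negative; the tableau after this pivot is optimal.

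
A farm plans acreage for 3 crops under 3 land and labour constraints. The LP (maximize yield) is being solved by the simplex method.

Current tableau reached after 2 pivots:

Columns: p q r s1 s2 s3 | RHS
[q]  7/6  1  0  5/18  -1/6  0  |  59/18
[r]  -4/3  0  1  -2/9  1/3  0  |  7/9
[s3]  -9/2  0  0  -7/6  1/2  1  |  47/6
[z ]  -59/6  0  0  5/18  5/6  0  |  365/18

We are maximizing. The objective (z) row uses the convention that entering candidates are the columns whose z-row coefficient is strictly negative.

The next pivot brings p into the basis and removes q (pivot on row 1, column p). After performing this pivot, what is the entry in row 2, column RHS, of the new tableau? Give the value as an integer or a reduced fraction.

Pivot element is row 1, column p: 7/6.
Normalize row 1: new (row 1, RHS) = (59/18)/(7/6) = 59/21.
row 2 ← row 2 − (-4/3)·(new row 1): 7/9 − (-4/3)·(59/21) = 95/21.

95/21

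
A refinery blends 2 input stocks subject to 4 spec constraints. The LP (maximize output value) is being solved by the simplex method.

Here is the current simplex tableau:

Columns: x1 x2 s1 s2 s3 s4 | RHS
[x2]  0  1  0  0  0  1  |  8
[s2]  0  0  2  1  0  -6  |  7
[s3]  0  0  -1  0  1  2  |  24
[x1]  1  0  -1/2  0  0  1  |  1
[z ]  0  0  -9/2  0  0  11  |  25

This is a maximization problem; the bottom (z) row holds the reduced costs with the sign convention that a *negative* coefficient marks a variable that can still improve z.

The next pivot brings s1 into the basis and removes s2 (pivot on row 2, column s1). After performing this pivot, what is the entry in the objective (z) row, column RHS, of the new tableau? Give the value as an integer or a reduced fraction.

163/4

Pivot element is row 2, column s1: 2.
Normalize row 2: new (row 2, RHS) = 7/2 = 7/2.
z-row ← z-row − (-9/2)·(new row 2): 25 − (-9/2)·(7/2) = 163/4.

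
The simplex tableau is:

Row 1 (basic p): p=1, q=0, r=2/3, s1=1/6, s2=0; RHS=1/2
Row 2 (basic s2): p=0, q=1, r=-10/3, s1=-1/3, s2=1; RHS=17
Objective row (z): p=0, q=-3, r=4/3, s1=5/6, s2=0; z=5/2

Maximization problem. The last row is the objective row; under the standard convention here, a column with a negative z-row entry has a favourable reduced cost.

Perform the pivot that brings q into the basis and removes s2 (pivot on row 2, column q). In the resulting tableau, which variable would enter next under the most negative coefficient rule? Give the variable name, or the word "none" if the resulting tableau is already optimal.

r

Pivot element 1. New z-row = old z-row − (-3)·(row 2/1).
Updated z-row coefficients: p: 0, q: 0, r: -26/3, s1: -1/6, s2: 3.
The most negative is -26/3 in column r, so r would enter next.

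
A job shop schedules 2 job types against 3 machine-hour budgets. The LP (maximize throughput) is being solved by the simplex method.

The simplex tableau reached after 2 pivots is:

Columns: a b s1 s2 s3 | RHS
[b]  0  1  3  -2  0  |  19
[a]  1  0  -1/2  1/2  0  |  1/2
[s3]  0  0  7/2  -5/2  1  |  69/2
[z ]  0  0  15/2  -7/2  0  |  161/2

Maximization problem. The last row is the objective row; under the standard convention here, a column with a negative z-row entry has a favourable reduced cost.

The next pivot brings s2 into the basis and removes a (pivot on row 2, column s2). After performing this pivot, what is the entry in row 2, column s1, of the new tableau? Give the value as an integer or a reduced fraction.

Pivot element is row 2, column s2: 1/2.
Normalize row 2: new (row 2, s1) = (-1/2)/(1/2) = -1.
Row 2 is the pivot row, so the entry is -1.

-1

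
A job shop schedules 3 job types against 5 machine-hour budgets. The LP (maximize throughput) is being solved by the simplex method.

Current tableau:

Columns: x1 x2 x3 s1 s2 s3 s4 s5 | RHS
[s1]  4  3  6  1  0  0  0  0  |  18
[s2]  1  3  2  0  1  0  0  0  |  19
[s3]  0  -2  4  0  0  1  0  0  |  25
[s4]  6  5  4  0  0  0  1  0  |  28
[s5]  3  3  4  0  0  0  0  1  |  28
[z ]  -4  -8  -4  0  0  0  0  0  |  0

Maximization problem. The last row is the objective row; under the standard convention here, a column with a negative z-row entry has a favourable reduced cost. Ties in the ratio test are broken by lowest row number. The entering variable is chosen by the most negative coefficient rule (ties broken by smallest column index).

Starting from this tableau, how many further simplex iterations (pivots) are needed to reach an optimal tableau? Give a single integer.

1

pivot: x2 in, s4 out → z = 224/5
No improving column remains; optimal.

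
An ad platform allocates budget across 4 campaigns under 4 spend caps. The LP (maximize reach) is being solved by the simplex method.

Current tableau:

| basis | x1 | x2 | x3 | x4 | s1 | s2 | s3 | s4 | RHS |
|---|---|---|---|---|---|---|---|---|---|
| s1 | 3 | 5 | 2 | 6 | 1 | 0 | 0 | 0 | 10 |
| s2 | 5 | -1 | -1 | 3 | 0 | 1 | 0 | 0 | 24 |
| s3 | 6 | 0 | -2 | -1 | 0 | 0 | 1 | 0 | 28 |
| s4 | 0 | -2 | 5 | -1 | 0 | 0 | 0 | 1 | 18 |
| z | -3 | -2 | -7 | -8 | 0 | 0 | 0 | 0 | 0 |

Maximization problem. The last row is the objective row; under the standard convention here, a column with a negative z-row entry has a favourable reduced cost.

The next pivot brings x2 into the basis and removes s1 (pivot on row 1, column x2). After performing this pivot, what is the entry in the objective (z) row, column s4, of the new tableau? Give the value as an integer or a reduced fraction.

0

Pivot element is row 1, column x2: 5.
Normalize row 1: new (row 1, s4) = 0/5 = 0.
z-row ← z-row − (-2)·(new row 1): 0 − (-2)·0 = 0.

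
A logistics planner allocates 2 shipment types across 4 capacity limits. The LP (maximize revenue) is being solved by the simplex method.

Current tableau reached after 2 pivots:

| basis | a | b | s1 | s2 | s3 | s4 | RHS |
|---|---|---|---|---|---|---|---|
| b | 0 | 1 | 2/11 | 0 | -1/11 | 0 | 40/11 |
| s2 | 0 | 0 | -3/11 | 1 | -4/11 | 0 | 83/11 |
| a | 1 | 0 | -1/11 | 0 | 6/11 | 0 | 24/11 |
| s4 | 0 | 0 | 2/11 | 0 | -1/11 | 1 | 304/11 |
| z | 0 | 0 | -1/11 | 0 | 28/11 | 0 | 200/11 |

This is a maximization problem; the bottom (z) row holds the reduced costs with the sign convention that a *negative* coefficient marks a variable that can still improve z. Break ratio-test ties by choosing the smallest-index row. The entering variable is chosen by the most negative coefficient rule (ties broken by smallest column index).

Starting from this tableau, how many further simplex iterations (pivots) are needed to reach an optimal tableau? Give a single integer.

pivot: s1 in, b out → z = 20
No improving column remains; optimal.

1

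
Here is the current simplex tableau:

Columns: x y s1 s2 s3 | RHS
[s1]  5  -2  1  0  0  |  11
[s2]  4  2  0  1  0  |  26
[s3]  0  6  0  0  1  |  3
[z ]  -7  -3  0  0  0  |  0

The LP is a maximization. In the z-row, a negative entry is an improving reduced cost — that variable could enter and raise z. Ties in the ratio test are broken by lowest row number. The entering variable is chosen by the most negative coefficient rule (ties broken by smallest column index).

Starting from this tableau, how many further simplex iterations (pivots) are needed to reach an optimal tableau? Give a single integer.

2

pivot: x in, s1 out → z = 77/5
pivot: y in, s3 out → z = 183/10
No improving column remains; optimal.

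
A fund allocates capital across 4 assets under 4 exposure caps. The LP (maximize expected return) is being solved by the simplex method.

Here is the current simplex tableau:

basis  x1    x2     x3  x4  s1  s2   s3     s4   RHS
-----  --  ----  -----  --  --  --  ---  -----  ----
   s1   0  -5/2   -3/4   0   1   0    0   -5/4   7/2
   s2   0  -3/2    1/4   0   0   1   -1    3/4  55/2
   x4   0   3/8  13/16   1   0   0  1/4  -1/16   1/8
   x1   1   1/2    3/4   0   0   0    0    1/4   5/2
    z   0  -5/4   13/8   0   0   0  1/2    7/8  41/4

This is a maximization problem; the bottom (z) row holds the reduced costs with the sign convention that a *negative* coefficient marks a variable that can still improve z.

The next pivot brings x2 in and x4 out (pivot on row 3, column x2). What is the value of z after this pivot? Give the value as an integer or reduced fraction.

32/3

Minimum ratio for x2: (1/8)/(3/8) = 1/3.
z changes by −(z-row coeff of x2)·ratio = −(-5/4)·(1/3) = 5/12.
New z = 41/4 + (5/12) = 32/3.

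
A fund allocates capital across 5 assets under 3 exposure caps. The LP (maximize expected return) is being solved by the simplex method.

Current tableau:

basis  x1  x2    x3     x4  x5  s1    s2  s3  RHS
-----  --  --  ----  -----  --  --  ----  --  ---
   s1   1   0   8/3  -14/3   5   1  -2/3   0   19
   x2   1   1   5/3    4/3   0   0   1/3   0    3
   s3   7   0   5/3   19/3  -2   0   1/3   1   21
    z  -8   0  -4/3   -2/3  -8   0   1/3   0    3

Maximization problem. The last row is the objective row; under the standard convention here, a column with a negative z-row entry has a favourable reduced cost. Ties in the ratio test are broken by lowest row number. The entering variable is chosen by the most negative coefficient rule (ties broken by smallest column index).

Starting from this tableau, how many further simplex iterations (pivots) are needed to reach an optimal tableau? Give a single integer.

2

pivot: x1 in, x2 out → z = 27
pivot: x5 in, s1 out → z = 263/5
No improving column remains; optimal.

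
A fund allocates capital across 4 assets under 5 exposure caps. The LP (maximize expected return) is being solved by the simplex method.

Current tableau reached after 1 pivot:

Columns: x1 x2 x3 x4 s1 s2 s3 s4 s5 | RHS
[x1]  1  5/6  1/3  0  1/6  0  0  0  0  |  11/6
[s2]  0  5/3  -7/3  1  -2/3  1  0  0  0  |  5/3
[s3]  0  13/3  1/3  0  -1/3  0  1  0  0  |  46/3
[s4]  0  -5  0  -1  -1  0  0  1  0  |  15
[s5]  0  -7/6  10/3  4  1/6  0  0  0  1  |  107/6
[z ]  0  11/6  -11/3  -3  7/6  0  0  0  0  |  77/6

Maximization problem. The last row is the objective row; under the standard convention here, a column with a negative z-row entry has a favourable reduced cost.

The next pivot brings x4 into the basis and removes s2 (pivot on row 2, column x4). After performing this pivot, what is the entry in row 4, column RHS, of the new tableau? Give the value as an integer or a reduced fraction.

Pivot element is row 2, column x4: 1.
Normalize row 2: new (row 2, RHS) = (5/3)/1 = 5/3.
row 4 ← row 4 − (-1)·(new row 2): 15 − (-1)·(5/3) = 50/3.

50/3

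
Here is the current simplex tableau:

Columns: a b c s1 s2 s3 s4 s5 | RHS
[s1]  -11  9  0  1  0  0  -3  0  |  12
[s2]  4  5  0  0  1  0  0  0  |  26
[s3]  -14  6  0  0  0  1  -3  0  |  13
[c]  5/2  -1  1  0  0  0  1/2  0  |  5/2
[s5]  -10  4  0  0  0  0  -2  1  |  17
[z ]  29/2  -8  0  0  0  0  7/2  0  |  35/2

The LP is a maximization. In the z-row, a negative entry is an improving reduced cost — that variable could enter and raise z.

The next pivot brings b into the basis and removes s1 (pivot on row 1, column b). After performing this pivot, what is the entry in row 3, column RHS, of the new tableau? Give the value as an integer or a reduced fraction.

Pivot element is row 1, column b: 9.
Normalize row 1: new (row 1, RHS) = 12/9 = 4/3.
row 3 ← row 3 − 6·(new row 1): 13 − 6·(4/3) = 5.

5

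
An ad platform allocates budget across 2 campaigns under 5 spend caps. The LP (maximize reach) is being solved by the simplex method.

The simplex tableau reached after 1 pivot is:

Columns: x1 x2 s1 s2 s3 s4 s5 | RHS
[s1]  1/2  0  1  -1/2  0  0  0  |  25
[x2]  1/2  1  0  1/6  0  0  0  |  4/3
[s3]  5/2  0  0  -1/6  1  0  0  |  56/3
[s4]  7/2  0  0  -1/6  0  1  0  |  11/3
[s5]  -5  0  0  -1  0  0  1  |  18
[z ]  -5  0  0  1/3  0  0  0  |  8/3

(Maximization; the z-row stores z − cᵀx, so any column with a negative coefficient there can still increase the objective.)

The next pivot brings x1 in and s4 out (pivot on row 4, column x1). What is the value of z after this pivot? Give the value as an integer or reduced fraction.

Minimum ratio for x1: (11/3)/(7/2) = 22/21.
z changes by −(z-row coeff of x1)·ratio = −(-5)·(22/21) = 110/21.
New z = 8/3 + (110/21) = 166/21.

166/21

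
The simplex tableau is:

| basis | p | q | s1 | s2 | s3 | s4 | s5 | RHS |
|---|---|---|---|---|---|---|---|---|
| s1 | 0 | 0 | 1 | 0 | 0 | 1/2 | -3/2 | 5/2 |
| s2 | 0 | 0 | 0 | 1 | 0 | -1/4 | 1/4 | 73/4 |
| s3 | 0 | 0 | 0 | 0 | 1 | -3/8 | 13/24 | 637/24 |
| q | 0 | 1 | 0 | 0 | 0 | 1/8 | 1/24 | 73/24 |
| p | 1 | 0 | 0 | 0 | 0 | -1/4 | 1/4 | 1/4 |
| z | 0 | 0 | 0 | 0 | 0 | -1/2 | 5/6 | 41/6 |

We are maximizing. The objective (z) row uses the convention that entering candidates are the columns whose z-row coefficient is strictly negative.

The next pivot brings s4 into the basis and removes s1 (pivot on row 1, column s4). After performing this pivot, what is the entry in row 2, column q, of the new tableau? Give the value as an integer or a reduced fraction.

Pivot element is row 1, column s4: 1/2.
Normalize row 1: new (row 1, q) = 0/(1/2) = 0.
row 2 ← row 2 − (-1/4)·(new row 1): 0 − (-1/4)·0 = 0.

0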